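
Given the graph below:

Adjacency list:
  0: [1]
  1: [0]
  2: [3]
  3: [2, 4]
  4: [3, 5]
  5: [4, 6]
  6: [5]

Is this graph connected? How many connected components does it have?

Checking connectivity: the graph has 2 connected component(s).
Components: [[0, 1], [2, 3, 4, 5, 6]]. The graph is NOT connected.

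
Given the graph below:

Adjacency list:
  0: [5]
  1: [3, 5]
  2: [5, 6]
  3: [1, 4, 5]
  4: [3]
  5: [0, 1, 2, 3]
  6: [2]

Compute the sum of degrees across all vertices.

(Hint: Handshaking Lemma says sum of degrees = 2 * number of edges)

Count edges: 7 edges.
By Handshaking Lemma: sum of degrees = 2 * 7 = 14.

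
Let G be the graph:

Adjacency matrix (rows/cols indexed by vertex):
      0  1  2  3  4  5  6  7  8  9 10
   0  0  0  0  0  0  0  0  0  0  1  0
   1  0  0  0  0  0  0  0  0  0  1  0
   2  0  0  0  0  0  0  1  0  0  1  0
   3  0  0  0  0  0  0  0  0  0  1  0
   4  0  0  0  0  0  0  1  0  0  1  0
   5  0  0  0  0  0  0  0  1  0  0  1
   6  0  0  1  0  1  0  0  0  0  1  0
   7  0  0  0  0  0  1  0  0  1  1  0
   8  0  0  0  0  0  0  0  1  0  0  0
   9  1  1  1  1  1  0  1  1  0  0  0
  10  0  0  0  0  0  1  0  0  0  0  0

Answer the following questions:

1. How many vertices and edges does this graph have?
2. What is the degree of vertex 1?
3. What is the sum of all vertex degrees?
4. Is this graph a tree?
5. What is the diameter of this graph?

Count: 11 vertices, 12 edges.
Vertex 1 has neighbors [9], degree = 1.
Handshaking lemma: 2 * 12 = 24.
A tree on 11 vertices has 10 edges. This graph has 12 edges (2 extra). Not a tree.
Diameter (longest shortest path) = 4.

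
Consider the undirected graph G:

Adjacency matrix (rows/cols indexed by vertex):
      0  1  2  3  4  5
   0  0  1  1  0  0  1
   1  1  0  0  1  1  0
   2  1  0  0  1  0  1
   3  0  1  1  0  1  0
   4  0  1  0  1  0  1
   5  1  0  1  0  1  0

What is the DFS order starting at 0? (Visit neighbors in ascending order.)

DFS from vertex 0 (neighbors processed in ascending order):
Visit order: 0, 1, 3, 2, 5, 4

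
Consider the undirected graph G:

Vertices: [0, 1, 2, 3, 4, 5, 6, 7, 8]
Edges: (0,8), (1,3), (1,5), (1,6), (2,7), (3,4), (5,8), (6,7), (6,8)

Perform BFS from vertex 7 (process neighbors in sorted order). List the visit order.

BFS from vertex 7 (neighbors processed in ascending order):
Visit order: 7, 2, 6, 1, 8, 3, 5, 0, 4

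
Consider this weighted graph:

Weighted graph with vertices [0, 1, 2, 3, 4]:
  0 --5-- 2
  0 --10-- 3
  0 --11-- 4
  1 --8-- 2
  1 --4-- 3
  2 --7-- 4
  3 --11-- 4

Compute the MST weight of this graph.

Applying Kruskal's algorithm (sort edges by weight, add if no cycle):
  Add (1,3) w=4
  Add (0,2) w=5
  Add (2,4) w=7
  Add (1,2) w=8
  Skip (0,3) w=10 (creates cycle)
  Skip (0,4) w=11 (creates cycle)
  Skip (3,4) w=11 (creates cycle)
MST weight = 24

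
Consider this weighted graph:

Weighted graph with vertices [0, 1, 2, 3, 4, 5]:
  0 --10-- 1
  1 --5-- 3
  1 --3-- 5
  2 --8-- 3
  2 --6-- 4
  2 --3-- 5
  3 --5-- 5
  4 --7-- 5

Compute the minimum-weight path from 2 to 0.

Using Dijkstra's algorithm from vertex 2:
Shortest path: 2 -> 5 -> 1 -> 0
Total weight: 3 + 3 + 10 = 16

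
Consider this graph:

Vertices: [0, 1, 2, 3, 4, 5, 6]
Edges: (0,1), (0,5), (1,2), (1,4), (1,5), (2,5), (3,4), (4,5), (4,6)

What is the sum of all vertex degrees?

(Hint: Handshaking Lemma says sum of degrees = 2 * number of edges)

Count edges: 9 edges.
By Handshaking Lemma: sum of degrees = 2 * 9 = 18.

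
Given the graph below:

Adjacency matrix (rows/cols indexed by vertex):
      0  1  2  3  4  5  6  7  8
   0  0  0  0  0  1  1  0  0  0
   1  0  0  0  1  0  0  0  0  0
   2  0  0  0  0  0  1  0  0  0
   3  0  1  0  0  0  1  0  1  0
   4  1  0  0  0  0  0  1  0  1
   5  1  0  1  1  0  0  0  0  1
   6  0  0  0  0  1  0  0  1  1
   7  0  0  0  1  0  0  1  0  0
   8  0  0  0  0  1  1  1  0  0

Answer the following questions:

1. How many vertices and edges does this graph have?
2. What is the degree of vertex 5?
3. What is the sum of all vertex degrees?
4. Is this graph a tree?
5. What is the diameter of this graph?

Count: 9 vertices, 11 edges.
Vertex 5 has neighbors [0, 2, 3, 8], degree = 4.
Handshaking lemma: 2 * 11 = 22.
A tree on 9 vertices has 8 edges. This graph has 11 edges (3 extra). Not a tree.
Diameter (longest shortest path) = 4.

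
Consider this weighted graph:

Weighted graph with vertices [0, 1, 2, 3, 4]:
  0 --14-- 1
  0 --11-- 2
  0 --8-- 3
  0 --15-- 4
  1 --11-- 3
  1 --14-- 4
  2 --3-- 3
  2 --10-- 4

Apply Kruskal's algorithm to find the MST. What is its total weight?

Applying Kruskal's algorithm (sort edges by weight, add if no cycle):
  Add (2,3) w=3
  Add (0,3) w=8
  Add (2,4) w=10
  Skip (0,2) w=11 (creates cycle)
  Add (1,3) w=11
  Skip (0,1) w=14 (creates cycle)
  Skip (1,4) w=14 (creates cycle)
  Skip (0,4) w=15 (creates cycle)
MST weight = 32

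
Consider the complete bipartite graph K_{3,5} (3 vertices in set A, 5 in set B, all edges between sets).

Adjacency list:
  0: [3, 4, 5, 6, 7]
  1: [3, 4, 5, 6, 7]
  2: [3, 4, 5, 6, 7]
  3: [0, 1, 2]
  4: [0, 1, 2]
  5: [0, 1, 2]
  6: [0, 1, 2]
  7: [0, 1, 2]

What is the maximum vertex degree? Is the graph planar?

Set-A vertices have degree 5; set-B vertices have degree 3. Maximum degree = max(3,5) = 5.
K_{3,5} contains K_{3,3} as a subgraph (since both sides have >= 3 vertices); by Kuratowski's theorem it is not planar.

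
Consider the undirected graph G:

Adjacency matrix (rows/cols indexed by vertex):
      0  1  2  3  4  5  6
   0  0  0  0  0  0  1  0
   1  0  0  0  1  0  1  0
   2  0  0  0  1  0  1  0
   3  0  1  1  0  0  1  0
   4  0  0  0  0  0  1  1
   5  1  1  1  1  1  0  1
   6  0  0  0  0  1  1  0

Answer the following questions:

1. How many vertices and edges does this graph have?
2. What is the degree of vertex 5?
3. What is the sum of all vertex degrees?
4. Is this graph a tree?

Count: 7 vertices, 9 edges.
Vertex 5 has neighbors [0, 1, 2, 3, 4, 6], degree = 6.
Handshaking lemma: 2 * 9 = 18.
A tree on 7 vertices has 6 edges. This graph has 9 edges (3 extra). Not a tree.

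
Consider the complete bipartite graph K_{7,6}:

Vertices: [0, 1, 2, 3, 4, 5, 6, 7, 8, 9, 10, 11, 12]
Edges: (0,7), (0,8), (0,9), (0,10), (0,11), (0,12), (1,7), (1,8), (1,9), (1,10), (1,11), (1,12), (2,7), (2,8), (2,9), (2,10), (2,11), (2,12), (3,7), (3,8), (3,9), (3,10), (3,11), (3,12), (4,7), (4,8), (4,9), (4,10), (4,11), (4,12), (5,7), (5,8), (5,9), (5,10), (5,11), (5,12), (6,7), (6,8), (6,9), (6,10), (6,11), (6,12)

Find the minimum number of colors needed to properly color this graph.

K_{7,6} is bipartite: vertices split into two independent sets of size 7 and 6.
Color one set 0, the other 1. No adjacent vertices share a color.
Chromatic number = 2.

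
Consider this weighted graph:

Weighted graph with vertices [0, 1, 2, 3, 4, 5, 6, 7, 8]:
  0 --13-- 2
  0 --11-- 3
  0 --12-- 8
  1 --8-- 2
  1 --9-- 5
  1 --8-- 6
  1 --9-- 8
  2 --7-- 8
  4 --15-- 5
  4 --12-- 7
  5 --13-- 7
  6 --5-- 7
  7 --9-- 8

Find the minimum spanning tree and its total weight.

Applying Kruskal's algorithm (sort edges by weight, add if no cycle):
  Add (6,7) w=5
  Add (2,8) w=7
  Add (1,2) w=8
  Add (1,6) w=8
  Add (1,5) w=9
  Skip (1,8) w=9 (creates cycle)
  Skip (7,8) w=9 (creates cycle)
  Add (0,3) w=11
  Add (0,8) w=12
  Add (4,7) w=12
  Skip (0,2) w=13 (creates cycle)
  Skip (5,7) w=13 (creates cycle)
  Skip (4,5) w=15 (creates cycle)
MST weight = 72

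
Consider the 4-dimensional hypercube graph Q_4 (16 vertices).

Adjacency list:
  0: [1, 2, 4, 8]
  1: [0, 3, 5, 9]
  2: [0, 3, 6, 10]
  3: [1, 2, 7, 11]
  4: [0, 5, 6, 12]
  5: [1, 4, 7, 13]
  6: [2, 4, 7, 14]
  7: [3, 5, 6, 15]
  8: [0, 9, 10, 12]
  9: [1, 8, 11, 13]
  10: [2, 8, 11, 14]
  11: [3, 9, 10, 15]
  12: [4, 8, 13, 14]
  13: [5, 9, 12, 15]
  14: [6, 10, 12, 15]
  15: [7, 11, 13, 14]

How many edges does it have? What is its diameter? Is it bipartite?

The 4-dimensional hypercube Q_4 has 16 vertices and each vertex has degree 4.
Total edges = 16 * 4 / 2 = 32.
Diameter = 4 (max Hamming distance between binary labels).
Hypercubes are bipartite (partition by parity of binary representation).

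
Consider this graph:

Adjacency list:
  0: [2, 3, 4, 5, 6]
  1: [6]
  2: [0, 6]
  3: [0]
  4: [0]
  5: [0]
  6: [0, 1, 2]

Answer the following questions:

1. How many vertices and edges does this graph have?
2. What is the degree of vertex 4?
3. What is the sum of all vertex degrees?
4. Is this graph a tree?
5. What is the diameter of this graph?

Count: 7 vertices, 7 edges.
Vertex 4 has neighbors [0], degree = 1.
Handshaking lemma: 2 * 7 = 14.
A tree on 7 vertices has 6 edges. This graph has 7 edges (1 extra). Not a tree.
Diameter (longest shortest path) = 3.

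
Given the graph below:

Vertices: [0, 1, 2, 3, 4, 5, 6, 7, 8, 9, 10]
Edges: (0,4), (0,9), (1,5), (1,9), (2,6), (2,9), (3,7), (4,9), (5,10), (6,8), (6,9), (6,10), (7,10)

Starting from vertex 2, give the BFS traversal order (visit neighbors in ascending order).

BFS from vertex 2 (neighbors processed in ascending order):
Visit order: 2, 6, 9, 8, 10, 0, 1, 4, 5, 7, 3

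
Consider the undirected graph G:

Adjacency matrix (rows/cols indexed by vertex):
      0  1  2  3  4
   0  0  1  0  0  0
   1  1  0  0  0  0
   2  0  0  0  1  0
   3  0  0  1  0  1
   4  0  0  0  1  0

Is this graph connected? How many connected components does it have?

Checking connectivity: the graph has 2 connected component(s).
Components: [[0, 1], [2, 3, 4]]. The graph is NOT connected.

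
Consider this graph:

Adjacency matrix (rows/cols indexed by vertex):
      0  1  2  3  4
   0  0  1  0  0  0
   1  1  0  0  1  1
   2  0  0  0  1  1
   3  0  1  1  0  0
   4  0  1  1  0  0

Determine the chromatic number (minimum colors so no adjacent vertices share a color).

The graph has a maximum clique of size 2 (lower bound on chromatic number).
A valid 2-coloring: {0: 1, 1: 0, 2: 0, 3: 1, 4: 1}.
Chromatic number = 2.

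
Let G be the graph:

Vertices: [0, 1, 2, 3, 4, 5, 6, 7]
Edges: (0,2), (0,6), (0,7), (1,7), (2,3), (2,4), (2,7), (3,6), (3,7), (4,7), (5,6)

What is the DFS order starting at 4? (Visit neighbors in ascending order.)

DFS from vertex 4 (neighbors processed in ascending order):
Visit order: 4, 2, 0, 6, 3, 7, 1, 5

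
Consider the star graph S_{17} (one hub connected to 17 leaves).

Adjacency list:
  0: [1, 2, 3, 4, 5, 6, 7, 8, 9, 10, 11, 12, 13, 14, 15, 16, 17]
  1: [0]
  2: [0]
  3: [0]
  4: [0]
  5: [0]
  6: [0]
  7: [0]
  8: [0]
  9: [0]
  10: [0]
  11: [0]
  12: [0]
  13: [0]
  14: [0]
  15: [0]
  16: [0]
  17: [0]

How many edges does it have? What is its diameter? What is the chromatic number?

Star graph S_{17}: the hub connects to all 17 leaves.
Edges = 17.
Diameter = 2 (any leaf to hub is 1, leaf to leaf through hub is 2).
Star graphs are bipartite (hub vs leaves), so chromatic number = 2.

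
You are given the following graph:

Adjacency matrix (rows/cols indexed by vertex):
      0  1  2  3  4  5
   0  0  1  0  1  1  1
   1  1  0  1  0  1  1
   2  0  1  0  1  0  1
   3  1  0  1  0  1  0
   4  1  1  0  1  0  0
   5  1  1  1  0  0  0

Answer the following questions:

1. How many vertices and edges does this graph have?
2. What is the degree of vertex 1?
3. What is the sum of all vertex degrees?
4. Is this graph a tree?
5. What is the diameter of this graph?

Count: 6 vertices, 10 edges.
Vertex 1 has neighbors [0, 2, 4, 5], degree = 4.
Handshaking lemma: 2 * 10 = 20.
A tree on 6 vertices has 5 edges. This graph has 10 edges (5 extra). Not a tree.
Diameter (longest shortest path) = 2.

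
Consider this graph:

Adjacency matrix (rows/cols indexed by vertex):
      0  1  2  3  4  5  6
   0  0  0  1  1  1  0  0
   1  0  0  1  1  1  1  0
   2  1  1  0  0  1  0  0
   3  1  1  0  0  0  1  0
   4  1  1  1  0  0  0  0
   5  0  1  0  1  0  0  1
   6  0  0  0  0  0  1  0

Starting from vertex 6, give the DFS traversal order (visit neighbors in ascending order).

DFS from vertex 6 (neighbors processed in ascending order):
Visit order: 6, 5, 1, 2, 0, 3, 4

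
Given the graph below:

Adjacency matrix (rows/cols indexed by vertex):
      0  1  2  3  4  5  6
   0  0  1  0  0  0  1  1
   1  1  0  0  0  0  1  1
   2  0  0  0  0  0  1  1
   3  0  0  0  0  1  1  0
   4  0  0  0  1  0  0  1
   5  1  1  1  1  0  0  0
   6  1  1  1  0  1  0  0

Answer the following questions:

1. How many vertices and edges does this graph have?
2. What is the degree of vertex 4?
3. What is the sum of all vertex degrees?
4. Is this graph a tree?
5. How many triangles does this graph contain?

Count: 7 vertices, 10 edges.
Vertex 4 has neighbors [3, 6], degree = 2.
Handshaking lemma: 2 * 10 = 20.
A tree on 7 vertices has 6 edges. This graph has 10 edges (4 extra). Not a tree.
Number of triangles = 2.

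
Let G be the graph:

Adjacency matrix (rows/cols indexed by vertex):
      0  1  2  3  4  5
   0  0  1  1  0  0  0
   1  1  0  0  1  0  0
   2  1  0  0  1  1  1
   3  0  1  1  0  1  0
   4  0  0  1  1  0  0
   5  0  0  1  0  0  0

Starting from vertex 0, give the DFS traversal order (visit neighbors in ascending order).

DFS from vertex 0 (neighbors processed in ascending order):
Visit order: 0, 1, 3, 2, 4, 5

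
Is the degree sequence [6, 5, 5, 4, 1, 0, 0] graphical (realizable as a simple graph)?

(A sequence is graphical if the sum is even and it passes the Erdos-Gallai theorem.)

Sum of degrees = 21. Sum is odd, so the sequence is NOT graphical.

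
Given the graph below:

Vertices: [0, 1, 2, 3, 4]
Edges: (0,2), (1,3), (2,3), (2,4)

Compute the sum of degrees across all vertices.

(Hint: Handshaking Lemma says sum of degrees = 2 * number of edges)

Count edges: 4 edges.
By Handshaking Lemma: sum of degrees = 2 * 4 = 8.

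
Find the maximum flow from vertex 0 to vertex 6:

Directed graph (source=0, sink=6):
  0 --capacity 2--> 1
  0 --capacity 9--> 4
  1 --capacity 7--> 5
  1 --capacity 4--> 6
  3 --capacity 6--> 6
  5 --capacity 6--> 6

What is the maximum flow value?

Computing max flow:
  Flow on (0->1): 2/2
  Flow on (1->6): 2/4
Maximum flow = 2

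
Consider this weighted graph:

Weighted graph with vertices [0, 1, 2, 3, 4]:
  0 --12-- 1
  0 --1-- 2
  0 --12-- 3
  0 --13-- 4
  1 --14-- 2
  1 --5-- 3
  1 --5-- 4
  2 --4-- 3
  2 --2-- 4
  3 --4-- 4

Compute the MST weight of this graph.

Applying Kruskal's algorithm (sort edges by weight, add if no cycle):
  Add (0,2) w=1
  Add (2,4) w=2
  Add (2,3) w=4
  Skip (3,4) w=4 (creates cycle)
  Add (1,4) w=5
  Skip (1,3) w=5 (creates cycle)
  Skip (0,3) w=12 (creates cycle)
  Skip (0,1) w=12 (creates cycle)
  Skip (0,4) w=13 (creates cycle)
  Skip (1,2) w=14 (creates cycle)
MST weight = 12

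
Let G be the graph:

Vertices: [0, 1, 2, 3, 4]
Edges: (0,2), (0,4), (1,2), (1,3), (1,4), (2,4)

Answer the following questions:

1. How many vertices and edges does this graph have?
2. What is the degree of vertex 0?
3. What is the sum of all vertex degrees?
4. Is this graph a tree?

Count: 5 vertices, 6 edges.
Vertex 0 has neighbors [2, 4], degree = 2.
Handshaking lemma: 2 * 6 = 12.
A tree on 5 vertices has 4 edges. This graph has 6 edges (2 extra). Not a tree.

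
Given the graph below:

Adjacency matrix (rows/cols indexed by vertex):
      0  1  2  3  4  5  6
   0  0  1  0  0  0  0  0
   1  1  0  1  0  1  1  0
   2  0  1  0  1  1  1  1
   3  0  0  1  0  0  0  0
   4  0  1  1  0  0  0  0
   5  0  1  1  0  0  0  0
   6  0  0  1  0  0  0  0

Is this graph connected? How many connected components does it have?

Checking connectivity: the graph has 1 connected component(s).
All vertices are reachable from each other. The graph IS connected.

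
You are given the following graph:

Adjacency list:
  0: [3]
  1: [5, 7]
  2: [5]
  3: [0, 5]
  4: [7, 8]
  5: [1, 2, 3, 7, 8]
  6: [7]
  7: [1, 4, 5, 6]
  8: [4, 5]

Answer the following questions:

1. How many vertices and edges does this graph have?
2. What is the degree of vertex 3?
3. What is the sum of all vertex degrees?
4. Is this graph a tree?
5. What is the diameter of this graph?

Count: 9 vertices, 10 edges.
Vertex 3 has neighbors [0, 5], degree = 2.
Handshaking lemma: 2 * 10 = 20.
A tree on 9 vertices has 8 edges. This graph has 10 edges (2 extra). Not a tree.
Diameter (longest shortest path) = 4.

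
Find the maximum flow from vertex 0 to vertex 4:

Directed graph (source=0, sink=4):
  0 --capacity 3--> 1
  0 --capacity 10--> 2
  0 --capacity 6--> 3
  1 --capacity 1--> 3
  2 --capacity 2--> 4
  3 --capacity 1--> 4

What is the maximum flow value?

Computing max flow:
  Flow on (0->1): 1/3
  Flow on (0->2): 2/10
  Flow on (1->3): 1/1
  Flow on (2->4): 2/2
  Flow on (3->4): 1/1
Maximum flow = 3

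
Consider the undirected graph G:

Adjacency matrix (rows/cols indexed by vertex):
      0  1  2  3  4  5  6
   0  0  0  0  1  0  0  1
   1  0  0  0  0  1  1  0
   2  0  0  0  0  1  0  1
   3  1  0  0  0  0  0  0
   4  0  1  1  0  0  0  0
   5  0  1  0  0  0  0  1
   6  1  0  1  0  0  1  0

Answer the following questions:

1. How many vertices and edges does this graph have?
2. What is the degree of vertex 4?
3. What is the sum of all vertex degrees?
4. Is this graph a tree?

Count: 7 vertices, 7 edges.
Vertex 4 has neighbors [1, 2], degree = 2.
Handshaking lemma: 2 * 7 = 14.
A tree on 7 vertices has 6 edges. This graph has 7 edges (1 extra). Not a tree.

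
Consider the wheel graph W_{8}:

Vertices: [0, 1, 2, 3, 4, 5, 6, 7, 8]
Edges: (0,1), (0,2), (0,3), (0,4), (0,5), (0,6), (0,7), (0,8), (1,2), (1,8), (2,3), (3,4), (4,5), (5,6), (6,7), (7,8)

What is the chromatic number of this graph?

W_{8} = C_{8} plus a hub adjacent to every cycle vertex.
The outer cycle needs 2 colors (even cycle); the hub is adjacent to all of them so needs a fresh color.
Chromatic number = 2 + 1 = 3.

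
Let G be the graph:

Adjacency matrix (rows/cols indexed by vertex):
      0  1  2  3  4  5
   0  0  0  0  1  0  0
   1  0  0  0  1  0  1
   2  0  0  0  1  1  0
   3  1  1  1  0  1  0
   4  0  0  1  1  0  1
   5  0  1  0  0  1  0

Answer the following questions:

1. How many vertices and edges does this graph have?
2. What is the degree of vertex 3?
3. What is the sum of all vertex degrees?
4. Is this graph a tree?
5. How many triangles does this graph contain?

Count: 6 vertices, 7 edges.
Vertex 3 has neighbors [0, 1, 2, 4], degree = 4.
Handshaking lemma: 2 * 7 = 14.
A tree on 6 vertices has 5 edges. This graph has 7 edges (2 extra). Not a tree.
Number of triangles = 1.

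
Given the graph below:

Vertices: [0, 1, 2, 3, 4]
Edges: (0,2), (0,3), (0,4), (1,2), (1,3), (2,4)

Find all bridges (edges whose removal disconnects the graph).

No bridges found. The graph is 2-edge-connected (no single edge removal disconnects it).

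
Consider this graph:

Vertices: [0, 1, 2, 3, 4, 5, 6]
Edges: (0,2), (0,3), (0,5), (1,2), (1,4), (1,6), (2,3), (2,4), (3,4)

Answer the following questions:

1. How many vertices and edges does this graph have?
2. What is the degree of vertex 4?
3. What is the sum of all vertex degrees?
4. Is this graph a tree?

Count: 7 vertices, 9 edges.
Vertex 4 has neighbors [1, 2, 3], degree = 3.
Handshaking lemma: 2 * 9 = 18.
A tree on 7 vertices has 6 edges. This graph has 9 edges (3 extra). Not a tree.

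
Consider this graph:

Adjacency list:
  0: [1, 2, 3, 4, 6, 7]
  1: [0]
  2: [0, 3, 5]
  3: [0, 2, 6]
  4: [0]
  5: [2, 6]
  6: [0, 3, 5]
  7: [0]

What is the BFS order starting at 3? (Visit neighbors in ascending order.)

BFS from vertex 3 (neighbors processed in ascending order):
Visit order: 3, 0, 2, 6, 1, 4, 7, 5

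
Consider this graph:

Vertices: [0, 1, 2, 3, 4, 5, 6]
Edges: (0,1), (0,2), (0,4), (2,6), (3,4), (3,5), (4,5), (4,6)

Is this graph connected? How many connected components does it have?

Checking connectivity: the graph has 1 connected component(s).
All vertices are reachable from each other. The graph IS connected.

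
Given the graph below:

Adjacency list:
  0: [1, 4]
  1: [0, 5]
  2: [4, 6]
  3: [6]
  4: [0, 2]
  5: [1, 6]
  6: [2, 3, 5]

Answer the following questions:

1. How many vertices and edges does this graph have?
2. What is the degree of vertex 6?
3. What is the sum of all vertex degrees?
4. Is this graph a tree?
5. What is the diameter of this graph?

Count: 7 vertices, 7 edges.
Vertex 6 has neighbors [2, 3, 5], degree = 3.
Handshaking lemma: 2 * 7 = 14.
A tree on 7 vertices has 6 edges. This graph has 7 edges (1 extra). Not a tree.
Diameter (longest shortest path) = 4.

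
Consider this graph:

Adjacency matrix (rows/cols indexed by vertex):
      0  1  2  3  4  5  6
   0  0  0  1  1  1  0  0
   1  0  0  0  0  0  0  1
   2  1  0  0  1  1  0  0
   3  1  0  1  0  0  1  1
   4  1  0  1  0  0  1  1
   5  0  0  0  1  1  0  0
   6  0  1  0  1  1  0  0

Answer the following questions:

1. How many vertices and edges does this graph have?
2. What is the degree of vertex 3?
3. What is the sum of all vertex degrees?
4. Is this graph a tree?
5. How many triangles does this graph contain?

Count: 7 vertices, 10 edges.
Vertex 3 has neighbors [0, 2, 5, 6], degree = 4.
Handshaking lemma: 2 * 10 = 20.
A tree on 7 vertices has 6 edges. This graph has 10 edges (4 extra). Not a tree.
Number of triangles = 2.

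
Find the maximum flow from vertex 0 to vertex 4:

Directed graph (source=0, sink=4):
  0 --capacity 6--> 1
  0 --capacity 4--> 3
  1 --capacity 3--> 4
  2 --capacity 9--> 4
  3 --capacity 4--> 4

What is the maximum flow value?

Computing max flow:
  Flow on (0->1): 3/6
  Flow on (0->3): 4/4
  Flow on (1->4): 3/3
  Flow on (3->4): 4/4
Maximum flow = 7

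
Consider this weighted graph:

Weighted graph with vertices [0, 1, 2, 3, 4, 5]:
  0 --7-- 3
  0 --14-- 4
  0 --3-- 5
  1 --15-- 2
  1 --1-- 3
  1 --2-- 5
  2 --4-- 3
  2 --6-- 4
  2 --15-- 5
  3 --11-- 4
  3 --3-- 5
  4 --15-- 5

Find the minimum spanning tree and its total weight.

Applying Kruskal's algorithm (sort edges by weight, add if no cycle):
  Add (1,3) w=1
  Add (1,5) w=2
  Add (0,5) w=3
  Skip (3,5) w=3 (creates cycle)
  Add (2,3) w=4
  Add (2,4) w=6
  Skip (0,3) w=7 (creates cycle)
  Skip (3,4) w=11 (creates cycle)
  Skip (0,4) w=14 (creates cycle)
  Skip (1,2) w=15 (creates cycle)
  Skip (2,5) w=15 (creates cycle)
  Skip (4,5) w=15 (creates cycle)
MST weight = 16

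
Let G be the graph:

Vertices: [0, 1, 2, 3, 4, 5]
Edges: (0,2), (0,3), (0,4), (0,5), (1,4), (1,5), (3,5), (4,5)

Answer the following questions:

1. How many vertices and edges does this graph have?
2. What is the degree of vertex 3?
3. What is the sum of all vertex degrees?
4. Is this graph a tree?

Count: 6 vertices, 8 edges.
Vertex 3 has neighbors [0, 5], degree = 2.
Handshaking lemma: 2 * 8 = 16.
A tree on 6 vertices has 5 edges. This graph has 8 edges (3 extra). Not a tree.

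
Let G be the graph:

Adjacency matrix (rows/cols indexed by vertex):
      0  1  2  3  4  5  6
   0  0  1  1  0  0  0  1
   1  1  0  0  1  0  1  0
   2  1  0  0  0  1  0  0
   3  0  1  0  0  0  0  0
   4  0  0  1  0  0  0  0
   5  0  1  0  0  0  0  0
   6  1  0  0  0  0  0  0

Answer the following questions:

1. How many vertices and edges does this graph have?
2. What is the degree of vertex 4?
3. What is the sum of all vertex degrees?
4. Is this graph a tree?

Count: 7 vertices, 6 edges.
Vertex 4 has neighbors [2], degree = 1.
Handshaking lemma: 2 * 6 = 12.
A graph is a tree iff it is connected and has exactly n-1 edges. This graph is connected (all 7 vertices in one component) and has 7-1 = 6 edges. It is a tree.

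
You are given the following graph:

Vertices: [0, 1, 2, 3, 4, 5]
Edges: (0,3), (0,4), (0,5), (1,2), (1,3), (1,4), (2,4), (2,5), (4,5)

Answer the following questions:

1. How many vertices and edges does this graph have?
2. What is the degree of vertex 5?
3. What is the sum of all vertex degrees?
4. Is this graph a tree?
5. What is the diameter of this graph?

Count: 6 vertices, 9 edges.
Vertex 5 has neighbors [0, 2, 4], degree = 3.
Handshaking lemma: 2 * 9 = 18.
A tree on 6 vertices has 5 edges. This graph has 9 edges (4 extra). Not a tree.
Diameter (longest shortest path) = 2.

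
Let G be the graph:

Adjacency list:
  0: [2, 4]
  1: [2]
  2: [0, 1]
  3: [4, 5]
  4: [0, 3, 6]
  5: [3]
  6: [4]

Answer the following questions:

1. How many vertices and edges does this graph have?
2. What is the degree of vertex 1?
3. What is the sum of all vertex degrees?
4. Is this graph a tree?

Count: 7 vertices, 6 edges.
Vertex 1 has neighbors [2], degree = 1.
Handshaking lemma: 2 * 6 = 12.
A graph is a tree iff it is connected and has exactly n-1 edges. This graph is connected (all 7 vertices in one component) and has 7-1 = 6 edges. It is a tree.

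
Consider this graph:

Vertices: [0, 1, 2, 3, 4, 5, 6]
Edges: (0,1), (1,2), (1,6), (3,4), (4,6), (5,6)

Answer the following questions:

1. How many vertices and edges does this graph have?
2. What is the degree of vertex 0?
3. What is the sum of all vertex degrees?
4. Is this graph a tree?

Count: 7 vertices, 6 edges.
Vertex 0 has neighbors [1], degree = 1.
Handshaking lemma: 2 * 6 = 12.
A graph is a tree iff it is connected and has exactly n-1 edges. This graph is connected (all 7 vertices in one component) and has 7-1 = 6 edges. It is a tree.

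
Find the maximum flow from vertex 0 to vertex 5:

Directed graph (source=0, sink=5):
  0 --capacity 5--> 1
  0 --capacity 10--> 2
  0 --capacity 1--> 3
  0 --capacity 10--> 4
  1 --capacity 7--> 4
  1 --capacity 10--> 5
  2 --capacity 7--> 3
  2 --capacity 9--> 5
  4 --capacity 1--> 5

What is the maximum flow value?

Computing max flow:
  Flow on (0->1): 5/5
  Flow on (0->2): 9/10
  Flow on (0->4): 1/10
  Flow on (1->5): 5/10
  Flow on (2->5): 9/9
  Flow on (4->5): 1/1
Maximum flow = 15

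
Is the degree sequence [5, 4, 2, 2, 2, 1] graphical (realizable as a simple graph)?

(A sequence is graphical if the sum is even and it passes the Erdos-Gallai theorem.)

Sum of degrees = 16. Sum is even and passes Erdos-Gallai. The sequence IS graphical.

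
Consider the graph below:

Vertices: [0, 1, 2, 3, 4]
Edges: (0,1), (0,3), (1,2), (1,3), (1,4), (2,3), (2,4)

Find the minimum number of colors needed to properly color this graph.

The graph has a maximum clique of size 3 (lower bound on chromatic number).
A valid 3-coloring: {0: 1, 1: 0, 2: 1, 3: 2, 4: 2}.
Chromatic number = 3.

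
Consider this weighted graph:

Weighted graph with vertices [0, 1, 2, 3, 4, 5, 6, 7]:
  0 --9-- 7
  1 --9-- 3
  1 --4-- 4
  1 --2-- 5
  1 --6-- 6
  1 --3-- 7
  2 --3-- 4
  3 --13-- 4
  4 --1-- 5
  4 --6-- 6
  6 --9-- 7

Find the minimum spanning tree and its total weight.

Applying Kruskal's algorithm (sort edges by weight, add if no cycle):
  Add (4,5) w=1
  Add (1,5) w=2
  Add (1,7) w=3
  Add (2,4) w=3
  Skip (1,4) w=4 (creates cycle)
  Add (1,6) w=6
  Skip (4,6) w=6 (creates cycle)
  Add (0,7) w=9
  Add (1,3) w=9
  Skip (6,7) w=9 (creates cycle)
  Skip (3,4) w=13 (creates cycle)
MST weight = 33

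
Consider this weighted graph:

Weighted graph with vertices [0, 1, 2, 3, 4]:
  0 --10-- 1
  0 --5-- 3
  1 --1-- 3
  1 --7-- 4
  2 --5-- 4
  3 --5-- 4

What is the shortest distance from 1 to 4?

Using Dijkstra's algorithm from vertex 1:
Shortest path: 1 -> 3 -> 4
Total weight: 1 + 5 = 6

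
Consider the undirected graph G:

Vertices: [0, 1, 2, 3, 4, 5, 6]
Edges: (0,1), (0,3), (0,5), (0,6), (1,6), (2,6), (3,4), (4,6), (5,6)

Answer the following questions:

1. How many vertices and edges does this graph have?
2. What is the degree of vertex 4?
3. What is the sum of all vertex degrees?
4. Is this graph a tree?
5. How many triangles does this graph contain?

Count: 7 vertices, 9 edges.
Vertex 4 has neighbors [3, 6], degree = 2.
Handshaking lemma: 2 * 9 = 18.
A tree on 7 vertices has 6 edges. This graph has 9 edges (3 extra). Not a tree.
Number of triangles = 2.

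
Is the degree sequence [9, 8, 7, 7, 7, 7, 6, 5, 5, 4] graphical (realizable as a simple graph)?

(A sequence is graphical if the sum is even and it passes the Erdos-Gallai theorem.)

Sum of degrees = 65. Sum is odd, so the sequence is NOT graphical.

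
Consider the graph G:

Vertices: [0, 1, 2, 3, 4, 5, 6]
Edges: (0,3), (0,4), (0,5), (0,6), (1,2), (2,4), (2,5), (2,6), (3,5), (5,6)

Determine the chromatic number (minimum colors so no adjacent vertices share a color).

The graph has a maximum clique of size 3 (lower bound on chromatic number).
A valid 3-coloring: {0: 0, 1: 1, 2: 0, 3: 2, 4: 1, 5: 1, 6: 2}.
Chromatic number = 3.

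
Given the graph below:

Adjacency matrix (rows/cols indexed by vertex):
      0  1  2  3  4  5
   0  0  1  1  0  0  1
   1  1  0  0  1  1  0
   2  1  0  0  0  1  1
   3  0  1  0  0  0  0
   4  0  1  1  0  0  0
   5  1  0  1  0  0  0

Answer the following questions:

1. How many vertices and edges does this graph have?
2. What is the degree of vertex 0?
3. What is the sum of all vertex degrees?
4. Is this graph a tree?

Count: 6 vertices, 7 edges.
Vertex 0 has neighbors [1, 2, 5], degree = 3.
Handshaking lemma: 2 * 7 = 14.
A tree on 6 vertices has 5 edges. This graph has 7 edges (2 extra). Not a tree.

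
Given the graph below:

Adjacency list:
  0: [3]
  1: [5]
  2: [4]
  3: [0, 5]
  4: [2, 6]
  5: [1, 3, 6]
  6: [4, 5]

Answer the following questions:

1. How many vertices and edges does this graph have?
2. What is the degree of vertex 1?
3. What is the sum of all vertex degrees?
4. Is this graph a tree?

Count: 7 vertices, 6 edges.
Vertex 1 has neighbors [5], degree = 1.
Handshaking lemma: 2 * 6 = 12.
A graph is a tree iff it is connected and has exactly n-1 edges. This graph is connected (all 7 vertices in one component) and has 7-1 = 6 edges. It is a tree.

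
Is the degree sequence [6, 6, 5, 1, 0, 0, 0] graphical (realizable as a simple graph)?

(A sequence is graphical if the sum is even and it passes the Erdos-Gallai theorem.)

Sum of degrees = 18. Sum is even but fails Erdos-Gallai. The sequence is NOT graphical.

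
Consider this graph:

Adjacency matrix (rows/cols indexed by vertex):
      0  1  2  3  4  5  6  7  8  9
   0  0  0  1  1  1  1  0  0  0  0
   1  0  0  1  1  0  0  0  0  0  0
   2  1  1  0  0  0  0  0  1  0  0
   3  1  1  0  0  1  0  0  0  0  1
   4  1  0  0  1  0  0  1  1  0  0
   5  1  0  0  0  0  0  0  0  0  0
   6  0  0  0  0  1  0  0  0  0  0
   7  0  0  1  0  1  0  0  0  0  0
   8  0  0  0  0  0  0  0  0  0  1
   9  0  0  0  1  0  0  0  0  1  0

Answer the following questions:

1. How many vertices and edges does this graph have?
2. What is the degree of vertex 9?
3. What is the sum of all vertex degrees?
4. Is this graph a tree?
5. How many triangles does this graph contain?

Count: 10 vertices, 12 edges.
Vertex 9 has neighbors [3, 8], degree = 2.
Handshaking lemma: 2 * 12 = 24.
A tree on 10 vertices has 9 edges. This graph has 12 edges (3 extra). Not a tree.
Number of triangles = 1.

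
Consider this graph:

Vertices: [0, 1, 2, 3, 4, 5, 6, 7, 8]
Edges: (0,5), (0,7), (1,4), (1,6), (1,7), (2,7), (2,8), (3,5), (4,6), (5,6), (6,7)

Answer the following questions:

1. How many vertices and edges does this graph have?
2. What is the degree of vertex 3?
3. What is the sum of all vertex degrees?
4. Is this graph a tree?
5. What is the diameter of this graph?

Count: 9 vertices, 11 edges.
Vertex 3 has neighbors [5], degree = 1.
Handshaking lemma: 2 * 11 = 22.
A tree on 9 vertices has 8 edges. This graph has 11 edges (3 extra). Not a tree.
Diameter (longest shortest path) = 5.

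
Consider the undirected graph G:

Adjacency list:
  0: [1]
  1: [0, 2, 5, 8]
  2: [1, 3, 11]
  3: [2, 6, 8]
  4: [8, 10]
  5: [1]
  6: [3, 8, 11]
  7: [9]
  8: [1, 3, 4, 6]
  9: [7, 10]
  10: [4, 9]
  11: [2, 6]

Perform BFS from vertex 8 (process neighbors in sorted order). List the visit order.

BFS from vertex 8 (neighbors processed in ascending order):
Visit order: 8, 1, 3, 4, 6, 0, 2, 5, 10, 11, 9, 7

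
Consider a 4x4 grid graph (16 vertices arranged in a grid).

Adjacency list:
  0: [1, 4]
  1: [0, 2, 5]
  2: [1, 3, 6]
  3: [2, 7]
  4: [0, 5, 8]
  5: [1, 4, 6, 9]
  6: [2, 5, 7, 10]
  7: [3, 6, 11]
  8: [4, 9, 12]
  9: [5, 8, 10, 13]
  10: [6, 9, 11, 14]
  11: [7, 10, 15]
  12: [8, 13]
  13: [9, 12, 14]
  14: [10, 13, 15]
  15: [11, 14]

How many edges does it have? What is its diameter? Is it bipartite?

A 4x4 grid has 12 vertical edges and 12 horizontal edges.
Total edges = 12 + 12 = 24.
Diameter = (4-1) + (4-1) = 6 (corner to opposite corner).
Grid graphs are bipartite (checkerboard coloring).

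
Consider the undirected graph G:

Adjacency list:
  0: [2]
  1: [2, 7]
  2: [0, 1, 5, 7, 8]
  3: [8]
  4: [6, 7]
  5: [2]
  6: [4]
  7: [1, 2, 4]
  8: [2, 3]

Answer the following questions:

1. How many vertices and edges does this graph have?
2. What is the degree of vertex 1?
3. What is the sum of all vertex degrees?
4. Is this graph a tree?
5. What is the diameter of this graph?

Count: 9 vertices, 9 edges.
Vertex 1 has neighbors [2, 7], degree = 2.
Handshaking lemma: 2 * 9 = 18.
A tree on 9 vertices has 8 edges. This graph has 9 edges (1 extra). Not a tree.
Diameter (longest shortest path) = 5.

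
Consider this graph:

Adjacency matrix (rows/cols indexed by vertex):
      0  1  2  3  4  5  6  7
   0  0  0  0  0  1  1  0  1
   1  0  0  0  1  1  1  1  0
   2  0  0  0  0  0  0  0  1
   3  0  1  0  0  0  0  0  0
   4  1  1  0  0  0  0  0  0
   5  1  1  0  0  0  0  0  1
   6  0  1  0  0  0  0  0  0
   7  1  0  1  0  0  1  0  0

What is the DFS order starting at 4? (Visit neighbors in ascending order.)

DFS from vertex 4 (neighbors processed in ascending order):
Visit order: 4, 0, 5, 1, 3, 6, 7, 2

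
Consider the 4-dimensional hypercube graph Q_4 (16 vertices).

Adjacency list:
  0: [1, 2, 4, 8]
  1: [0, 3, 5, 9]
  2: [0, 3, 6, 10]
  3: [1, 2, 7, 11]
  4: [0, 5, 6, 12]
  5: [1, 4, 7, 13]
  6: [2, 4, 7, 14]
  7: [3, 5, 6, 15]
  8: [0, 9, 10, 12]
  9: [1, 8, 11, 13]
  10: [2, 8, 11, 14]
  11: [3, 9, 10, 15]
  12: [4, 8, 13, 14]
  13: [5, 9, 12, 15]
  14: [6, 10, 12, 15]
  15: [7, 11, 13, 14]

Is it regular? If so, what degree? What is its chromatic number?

In Q_4, every vertex has exactly 4 neighbors (flip one of 4 bits), so it is 4-regular.
Q_4 is bipartite (partition by bit-parity), so chromatic number = 2.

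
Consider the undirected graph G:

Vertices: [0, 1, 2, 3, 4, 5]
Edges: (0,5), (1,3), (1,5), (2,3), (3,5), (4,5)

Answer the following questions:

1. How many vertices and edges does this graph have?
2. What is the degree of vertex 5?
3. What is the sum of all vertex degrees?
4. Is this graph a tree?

Count: 6 vertices, 6 edges.
Vertex 5 has neighbors [0, 1, 3, 4], degree = 4.
Handshaking lemma: 2 * 6 = 12.
A tree on 6 vertices has 5 edges. This graph has 6 edges (1 extra). Not a tree.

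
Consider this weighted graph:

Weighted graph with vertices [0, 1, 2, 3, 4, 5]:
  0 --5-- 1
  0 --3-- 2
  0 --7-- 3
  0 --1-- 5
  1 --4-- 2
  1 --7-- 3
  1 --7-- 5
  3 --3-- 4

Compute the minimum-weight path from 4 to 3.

Using Dijkstra's algorithm from vertex 4:
Shortest path: 4 -> 3
Total weight: 3 = 3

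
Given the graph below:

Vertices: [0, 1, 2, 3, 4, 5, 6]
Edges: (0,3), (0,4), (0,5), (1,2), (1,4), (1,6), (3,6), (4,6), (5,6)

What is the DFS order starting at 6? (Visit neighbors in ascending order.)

DFS from vertex 6 (neighbors processed in ascending order):
Visit order: 6, 1, 2, 4, 0, 3, 5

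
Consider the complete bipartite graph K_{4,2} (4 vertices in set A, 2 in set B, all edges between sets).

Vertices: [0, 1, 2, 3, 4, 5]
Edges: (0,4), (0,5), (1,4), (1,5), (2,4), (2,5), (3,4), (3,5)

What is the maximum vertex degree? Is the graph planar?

Set-A vertices have degree 2; set-B vertices have degree 4. Maximum degree = max(4,2) = 4.
min(4,2) <= 2, so K_{4,2} avoids a K_{3,3} subdivision and is planar.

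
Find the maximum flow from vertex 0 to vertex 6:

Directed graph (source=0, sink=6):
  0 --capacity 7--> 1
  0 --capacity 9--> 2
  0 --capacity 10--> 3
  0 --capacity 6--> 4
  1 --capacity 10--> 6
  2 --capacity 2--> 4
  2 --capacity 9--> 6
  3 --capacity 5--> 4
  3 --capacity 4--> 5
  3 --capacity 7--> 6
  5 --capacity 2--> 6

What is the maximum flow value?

Computing max flow:
  Flow on (0->1): 7/7
  Flow on (0->2): 9/9
  Flow on (0->3): 9/10
  Flow on (1->6): 7/10
  Flow on (2->6): 9/9
  Flow on (3->5): 2/4
  Flow on (3->6): 7/7
  Flow on (5->6): 2/2
Maximum flow = 25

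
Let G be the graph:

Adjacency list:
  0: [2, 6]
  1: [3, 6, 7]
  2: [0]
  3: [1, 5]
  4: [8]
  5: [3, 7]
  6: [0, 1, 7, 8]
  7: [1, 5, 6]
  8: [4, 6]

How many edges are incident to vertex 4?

Vertex 4 has neighbors [8], so deg(4) = 1.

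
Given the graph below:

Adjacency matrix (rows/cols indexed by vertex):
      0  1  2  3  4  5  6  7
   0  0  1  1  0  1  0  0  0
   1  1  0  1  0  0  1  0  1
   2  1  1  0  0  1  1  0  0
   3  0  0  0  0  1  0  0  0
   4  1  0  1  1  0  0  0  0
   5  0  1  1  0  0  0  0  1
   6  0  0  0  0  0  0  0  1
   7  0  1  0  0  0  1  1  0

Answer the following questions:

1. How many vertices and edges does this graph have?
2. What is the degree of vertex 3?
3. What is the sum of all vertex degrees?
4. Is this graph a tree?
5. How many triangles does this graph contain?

Count: 8 vertices, 11 edges.
Vertex 3 has neighbors [4], degree = 1.
Handshaking lemma: 2 * 11 = 22.
A tree on 8 vertices has 7 edges. This graph has 11 edges (4 extra). Not a tree.
Number of triangles = 4.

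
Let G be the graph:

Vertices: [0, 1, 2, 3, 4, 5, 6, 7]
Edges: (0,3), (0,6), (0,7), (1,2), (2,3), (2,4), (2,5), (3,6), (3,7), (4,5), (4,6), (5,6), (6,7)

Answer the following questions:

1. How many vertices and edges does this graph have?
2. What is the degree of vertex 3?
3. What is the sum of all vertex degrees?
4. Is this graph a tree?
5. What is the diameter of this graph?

Count: 8 vertices, 13 edges.
Vertex 3 has neighbors [0, 2, 6, 7], degree = 4.
Handshaking lemma: 2 * 13 = 26.
A tree on 8 vertices has 7 edges. This graph has 13 edges (6 extra). Not a tree.
Diameter (longest shortest path) = 3.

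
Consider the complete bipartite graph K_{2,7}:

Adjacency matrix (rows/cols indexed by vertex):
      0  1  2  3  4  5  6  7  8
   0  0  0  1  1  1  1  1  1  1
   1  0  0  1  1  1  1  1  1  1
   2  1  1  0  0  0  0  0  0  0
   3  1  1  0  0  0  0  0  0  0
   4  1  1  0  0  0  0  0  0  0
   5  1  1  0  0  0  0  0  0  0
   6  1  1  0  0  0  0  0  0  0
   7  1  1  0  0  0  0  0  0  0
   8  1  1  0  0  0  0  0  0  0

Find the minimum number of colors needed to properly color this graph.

K_{2,7} is bipartite: vertices split into two independent sets of size 2 and 7.
Color one set 0, the other 1. No adjacent vertices share a color.
Chromatic number = 2.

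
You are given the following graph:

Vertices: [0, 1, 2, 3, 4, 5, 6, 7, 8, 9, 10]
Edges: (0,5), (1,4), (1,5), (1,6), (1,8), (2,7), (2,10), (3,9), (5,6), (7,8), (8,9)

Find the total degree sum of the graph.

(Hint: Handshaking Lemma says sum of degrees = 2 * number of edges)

Count edges: 11 edges.
By Handshaking Lemma: sum of degrees = 2 * 11 = 22.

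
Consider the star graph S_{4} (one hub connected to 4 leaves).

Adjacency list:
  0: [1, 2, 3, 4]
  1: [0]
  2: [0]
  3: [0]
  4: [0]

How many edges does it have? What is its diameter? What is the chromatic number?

Star graph S_{4}: the hub connects to all 4 leaves.
Edges = 4.
Diameter = 2 (any leaf to hub is 1, leaf to leaf through hub is 2).
Star graphs are bipartite (hub vs leaves), so chromatic number = 2.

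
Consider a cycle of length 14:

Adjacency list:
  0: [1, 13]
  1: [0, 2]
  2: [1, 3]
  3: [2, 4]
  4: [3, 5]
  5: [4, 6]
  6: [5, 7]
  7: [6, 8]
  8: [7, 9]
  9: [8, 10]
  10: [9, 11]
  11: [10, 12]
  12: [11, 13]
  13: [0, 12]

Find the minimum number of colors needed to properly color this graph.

This is an even cycle (C_14). Even cycles are bipartite.
Chromatic number = 2.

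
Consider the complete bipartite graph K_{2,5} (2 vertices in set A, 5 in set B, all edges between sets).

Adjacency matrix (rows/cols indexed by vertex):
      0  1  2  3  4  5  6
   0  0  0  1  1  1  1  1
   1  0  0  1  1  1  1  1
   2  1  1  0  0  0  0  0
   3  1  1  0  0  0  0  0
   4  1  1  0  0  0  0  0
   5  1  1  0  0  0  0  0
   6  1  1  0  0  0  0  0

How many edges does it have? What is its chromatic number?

K_{2,5} has 2 * 5 = 10 edges.
Bipartite graphs have chromatic number 2 (color each partition differently).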